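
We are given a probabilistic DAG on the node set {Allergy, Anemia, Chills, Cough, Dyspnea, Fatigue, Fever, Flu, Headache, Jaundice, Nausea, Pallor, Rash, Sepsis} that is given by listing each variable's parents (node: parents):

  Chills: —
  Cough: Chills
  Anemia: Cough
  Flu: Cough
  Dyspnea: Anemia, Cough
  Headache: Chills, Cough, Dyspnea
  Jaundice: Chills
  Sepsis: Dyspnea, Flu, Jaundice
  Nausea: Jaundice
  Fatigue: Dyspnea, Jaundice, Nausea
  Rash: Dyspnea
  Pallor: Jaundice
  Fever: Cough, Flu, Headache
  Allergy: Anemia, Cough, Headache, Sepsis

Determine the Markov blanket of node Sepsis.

A node's Markov blanket = Pa ∪ Ch ∪ (parents of Ch other than the node itself).
Pa(Sepsis) = {Dyspnea, Flu, Jaundice}.
Children of Sepsis: Allergy.
For each child, the remaining parents (spouses of Sepsis):
  Allergy's other parents are Anemia, Cough, Headache.
Taking the union gives {Allergy, Anemia, Cough, Dyspnea, Flu, Headache, Jaundice}.

{Allergy, Anemia, Cough, Dyspnea, Flu, Headache, Jaundice}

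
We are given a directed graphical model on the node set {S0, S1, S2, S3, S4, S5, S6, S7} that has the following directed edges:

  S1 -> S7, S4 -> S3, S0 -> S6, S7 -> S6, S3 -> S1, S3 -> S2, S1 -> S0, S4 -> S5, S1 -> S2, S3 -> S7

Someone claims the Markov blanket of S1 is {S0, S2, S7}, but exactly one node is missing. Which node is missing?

The Markov blanket of a node is its parents, its children, and the other parents of its children.
Pa(S1) = {S3}.
Ch(S1) = {S0, S2, S7}.
Other parents of S1's children:
  S2 also has parent S3.
  S7 also has parent S3.
  S0 has no other parent.
MB(S1) = {S0, S2, S3, S7}.
Comparing with the claimed set, S3 is missing.

S3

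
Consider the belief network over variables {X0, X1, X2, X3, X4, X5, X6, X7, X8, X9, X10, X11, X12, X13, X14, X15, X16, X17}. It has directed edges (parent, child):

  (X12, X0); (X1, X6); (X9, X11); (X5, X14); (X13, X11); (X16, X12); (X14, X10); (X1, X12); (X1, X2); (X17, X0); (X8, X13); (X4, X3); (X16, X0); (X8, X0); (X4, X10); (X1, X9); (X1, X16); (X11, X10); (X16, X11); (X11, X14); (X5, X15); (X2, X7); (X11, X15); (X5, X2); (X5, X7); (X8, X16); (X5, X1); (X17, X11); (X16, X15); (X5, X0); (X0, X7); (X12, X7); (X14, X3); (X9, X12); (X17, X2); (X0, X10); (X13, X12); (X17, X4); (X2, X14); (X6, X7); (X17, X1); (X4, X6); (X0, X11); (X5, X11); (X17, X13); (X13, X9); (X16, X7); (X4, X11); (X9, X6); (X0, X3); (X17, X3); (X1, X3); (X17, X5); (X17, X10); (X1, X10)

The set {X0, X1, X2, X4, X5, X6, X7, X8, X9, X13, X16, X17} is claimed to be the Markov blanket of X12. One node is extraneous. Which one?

X4

Pa(X12) = {X1, X9, X13, X16}.
Children of X12: X0, X7.
Co-parents of X12 (other parents of its children):
  X0: X5, X8, X16, X17
  X7: X0, X2, X5, X6, X16
MB(X12) = {X0, X1, X2, X5, X6, X7, X8, X9, X13, X16, X17}.
X4 is neither a parent, child, nor co-parent of X12, so it does not belong.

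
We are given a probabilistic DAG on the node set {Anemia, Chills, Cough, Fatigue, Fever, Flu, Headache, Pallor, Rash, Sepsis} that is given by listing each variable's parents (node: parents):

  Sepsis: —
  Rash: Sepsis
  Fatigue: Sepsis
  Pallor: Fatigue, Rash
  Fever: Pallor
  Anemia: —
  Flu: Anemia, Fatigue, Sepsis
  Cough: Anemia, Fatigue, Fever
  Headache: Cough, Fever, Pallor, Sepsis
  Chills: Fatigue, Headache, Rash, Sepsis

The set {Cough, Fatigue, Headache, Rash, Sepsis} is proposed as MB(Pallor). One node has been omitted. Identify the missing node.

Fever

The Markov blanket of a node is its parents, its children, and the other parents of its children.
Pallor has parents Fatigue, Rash.
Children of Pallor: Fever, Headache.
Other parents of Pallor's children:
  Fever: no additional parents.
  Headache's other parents are Cough, Fever, Sepsis.
MB(Pallor) = {Cough, Fatigue, Fever, Headache, Rash, Sepsis}.
Comparing with the claimed set, Fever is missing.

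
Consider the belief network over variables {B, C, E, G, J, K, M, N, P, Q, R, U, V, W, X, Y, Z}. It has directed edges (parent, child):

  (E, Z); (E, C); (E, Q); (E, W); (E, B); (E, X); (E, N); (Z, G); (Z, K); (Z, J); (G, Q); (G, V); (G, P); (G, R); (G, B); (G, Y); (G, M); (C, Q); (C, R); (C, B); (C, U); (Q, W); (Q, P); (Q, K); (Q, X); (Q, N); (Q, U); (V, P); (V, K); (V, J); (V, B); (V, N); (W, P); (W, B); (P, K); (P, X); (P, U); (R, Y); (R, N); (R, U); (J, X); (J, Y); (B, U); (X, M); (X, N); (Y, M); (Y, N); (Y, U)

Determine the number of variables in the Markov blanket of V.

A node's Markov blanket = Pa ∪ Ch ∪ (parents of Ch other than the node itself).
Pa(V) = {G}.
V has children B, J, K, N, P.
For each child, the remaining parents (spouses of V):
  parents(P) \ {V} = {G, Q, W}.
  K's other parents are P, Q, Z.
  parents(J) \ {V} = {Z}.
  B's other parents are C, E, G, W.
  N also has parents E, Q, R, X, Y.
MB(V) = {B, C, E, G, J, K, N, P, Q, R, W, X, Y, Z}, which has 14 nodes.

14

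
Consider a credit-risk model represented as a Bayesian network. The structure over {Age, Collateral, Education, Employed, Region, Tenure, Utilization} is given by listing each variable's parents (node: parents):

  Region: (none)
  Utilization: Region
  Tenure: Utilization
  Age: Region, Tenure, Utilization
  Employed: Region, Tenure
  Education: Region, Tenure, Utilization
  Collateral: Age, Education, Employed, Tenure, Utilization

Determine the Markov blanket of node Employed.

{Age, Collateral, Education, Region, Tenure, Utilization}

Parents of Employed: Region, Tenure.
Children of Employed: Collateral.
For each child, the remaining parents (spouses of Employed):
  Collateral: Age, Education, Tenure, Utilization
Taking the union gives {Age, Collateral, Education, Region, Tenure, Utilization}.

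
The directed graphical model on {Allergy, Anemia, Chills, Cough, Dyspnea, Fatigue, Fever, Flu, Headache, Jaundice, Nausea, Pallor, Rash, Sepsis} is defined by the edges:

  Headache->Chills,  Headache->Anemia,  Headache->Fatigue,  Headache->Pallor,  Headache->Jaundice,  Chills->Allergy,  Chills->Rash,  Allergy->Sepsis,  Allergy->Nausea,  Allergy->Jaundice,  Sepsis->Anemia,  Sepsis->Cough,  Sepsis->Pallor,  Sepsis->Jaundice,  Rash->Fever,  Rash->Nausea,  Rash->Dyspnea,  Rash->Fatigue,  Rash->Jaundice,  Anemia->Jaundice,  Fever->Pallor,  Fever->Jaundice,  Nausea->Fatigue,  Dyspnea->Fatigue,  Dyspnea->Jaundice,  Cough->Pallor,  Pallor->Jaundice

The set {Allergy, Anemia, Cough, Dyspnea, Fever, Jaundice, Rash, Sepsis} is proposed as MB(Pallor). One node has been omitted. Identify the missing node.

Headache

Recall MB(v) = parents ∪ children ∪ spouses, where spouses are the other parents of v's children.
Parents of Pallor: Cough, Fever, Headache, Sepsis.
Children of Pallor: Jaundice.
For each child, the remaining parents (spouses of Pallor):
  parents(Jaundice) \ {Pallor} = {Allergy, Anemia, Dyspnea, Fever, Headache, Rash, Sepsis}.
MB(Pallor) = {Allergy, Anemia, Cough, Dyspnea, Fever, Headache, Jaundice, Rash, Sepsis}.
Comparing with the claimed set, Headache is missing.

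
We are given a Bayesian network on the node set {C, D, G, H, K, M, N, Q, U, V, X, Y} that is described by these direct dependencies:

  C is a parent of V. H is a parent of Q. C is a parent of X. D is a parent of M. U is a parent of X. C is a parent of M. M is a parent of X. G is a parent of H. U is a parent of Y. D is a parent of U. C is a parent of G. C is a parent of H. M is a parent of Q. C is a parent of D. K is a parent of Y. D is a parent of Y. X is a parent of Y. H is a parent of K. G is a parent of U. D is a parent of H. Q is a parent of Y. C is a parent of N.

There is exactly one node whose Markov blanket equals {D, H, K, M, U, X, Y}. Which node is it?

The target node must have every member of {D, H, K, M, U, X, Y} as a parent, child, or co-parent, and no others.
Parents of Q: H, M; children: Y; co-parents: D, K, U, X.
These exactly cover the given set, so the node is Q.

Q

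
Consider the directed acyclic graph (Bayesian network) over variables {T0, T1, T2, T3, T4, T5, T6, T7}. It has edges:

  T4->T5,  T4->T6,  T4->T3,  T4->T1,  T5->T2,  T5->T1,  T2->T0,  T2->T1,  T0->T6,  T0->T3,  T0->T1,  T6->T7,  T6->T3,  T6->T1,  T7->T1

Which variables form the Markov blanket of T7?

{T0, T1, T2, T4, T5, T6}

The Markov blanket of a node is its parents, its children, and the other parents of its children.
T7 has parent T6.
Ch(T7) = {T1}.
For each child, the remaining parents (spouses of T7):
  T1's other parents are T0, T2, T4, T5, T6.
Taking the union gives {T0, T1, T2, T4, T5, T6}.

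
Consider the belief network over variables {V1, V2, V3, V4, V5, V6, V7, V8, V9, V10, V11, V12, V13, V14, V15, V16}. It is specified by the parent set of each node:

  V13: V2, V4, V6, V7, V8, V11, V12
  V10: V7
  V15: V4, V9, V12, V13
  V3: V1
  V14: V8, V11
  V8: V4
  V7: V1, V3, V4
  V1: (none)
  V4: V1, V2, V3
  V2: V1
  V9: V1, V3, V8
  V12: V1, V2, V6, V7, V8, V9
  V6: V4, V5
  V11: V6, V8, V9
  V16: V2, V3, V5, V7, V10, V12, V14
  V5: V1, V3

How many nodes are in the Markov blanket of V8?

Children of V8: V9, V11, V12, V13, V14.
V8's parents: V4.
Parents of each child, excluding V8:
  parents(V9) \ {V8} = {V1, V3}.
  V11 also has parents V6, V9.
  parents(V12) \ {V8} = {V1, V2, V6, V7, V9}.
  V13 also has parents V2, V4, V6, V7, V11, V12.
  V14's other parent is V11.
MB(V8) = {V1, V2, V3, V4, V6, V7, V9, V11, V12, V13, V14}, which has 11 nodes.

11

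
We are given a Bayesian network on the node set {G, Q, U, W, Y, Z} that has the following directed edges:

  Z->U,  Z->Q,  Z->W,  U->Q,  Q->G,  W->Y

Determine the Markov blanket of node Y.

{W}

Pa(Y) = {W}.
Ch(Y) = {}.
Y has no children, so there are no co-parents.
So the Markov blanket of Y is {W}.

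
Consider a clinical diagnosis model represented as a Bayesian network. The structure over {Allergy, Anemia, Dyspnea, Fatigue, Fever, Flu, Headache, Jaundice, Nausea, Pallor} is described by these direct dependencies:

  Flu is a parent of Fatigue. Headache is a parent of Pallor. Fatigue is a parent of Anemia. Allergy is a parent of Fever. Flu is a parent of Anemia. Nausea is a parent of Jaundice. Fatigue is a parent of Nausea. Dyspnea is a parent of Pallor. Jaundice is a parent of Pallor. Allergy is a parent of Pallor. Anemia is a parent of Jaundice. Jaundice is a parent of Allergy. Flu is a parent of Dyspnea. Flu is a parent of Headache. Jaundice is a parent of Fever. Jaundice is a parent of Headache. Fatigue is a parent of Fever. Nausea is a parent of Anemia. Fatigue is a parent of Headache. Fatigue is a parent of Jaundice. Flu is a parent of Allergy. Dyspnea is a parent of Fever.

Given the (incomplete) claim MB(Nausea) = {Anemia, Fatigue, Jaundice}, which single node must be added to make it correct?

Recall MB(v) = parents ∪ children ∪ spouses, where spouses are the other parents of v's children.
Nausea has children Anemia, Jaundice.
Nausea has parent Fatigue.
Co-parents of Nausea (other parents of its children):
  Anemia: Fatigue, Flu
  Jaundice: Anemia, Fatigue
MB(Nausea) = {Anemia, Fatigue, Flu, Jaundice}.
Comparing with the claimed set, Flu is missing.

Flu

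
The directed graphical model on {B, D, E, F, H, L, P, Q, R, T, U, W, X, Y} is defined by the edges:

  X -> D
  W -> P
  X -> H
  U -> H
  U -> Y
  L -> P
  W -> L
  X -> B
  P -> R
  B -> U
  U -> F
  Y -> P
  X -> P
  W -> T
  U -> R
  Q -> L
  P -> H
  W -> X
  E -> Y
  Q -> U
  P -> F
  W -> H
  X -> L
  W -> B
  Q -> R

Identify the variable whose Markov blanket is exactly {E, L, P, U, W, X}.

Y

The target node must have every member of {E, L, P, U, W, X} as a parent, child, or co-parent, and no others.
Parents of Y: E, U; children: P; co-parents: L, W, X.
These exactly cover the given set, so the node is Y.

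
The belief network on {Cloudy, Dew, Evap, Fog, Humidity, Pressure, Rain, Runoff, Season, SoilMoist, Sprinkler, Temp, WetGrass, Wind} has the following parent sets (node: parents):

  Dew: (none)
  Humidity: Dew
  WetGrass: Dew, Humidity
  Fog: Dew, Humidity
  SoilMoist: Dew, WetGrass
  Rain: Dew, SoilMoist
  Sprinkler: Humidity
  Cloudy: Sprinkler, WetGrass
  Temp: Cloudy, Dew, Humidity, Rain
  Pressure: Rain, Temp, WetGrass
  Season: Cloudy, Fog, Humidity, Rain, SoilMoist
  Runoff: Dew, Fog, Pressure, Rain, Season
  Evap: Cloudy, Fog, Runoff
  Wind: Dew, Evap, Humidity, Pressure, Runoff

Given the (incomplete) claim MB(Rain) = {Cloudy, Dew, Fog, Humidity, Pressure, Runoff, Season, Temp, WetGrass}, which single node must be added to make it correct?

A node's Markov blanket = Pa ∪ Ch ∪ (parents of Ch other than the node itself).
Rain has parents Dew, SoilMoist.
Rain's children: Pressure, Runoff, Season, Temp.
Co-parents of Rain (other parents of its children):
  Temp: Cloudy, Dew, Humidity
  Pressure: Temp, WetGrass
  Season: Cloudy, Fog, Humidity, SoilMoist
  Runoff: Dew, Fog, Pressure, Season
MB(Rain) = {Cloudy, Dew, Fog, Humidity, Pressure, Runoff, Season, SoilMoist, Temp, WetGrass}.
Comparing with the claimed set, SoilMoist is missing.

SoilMoist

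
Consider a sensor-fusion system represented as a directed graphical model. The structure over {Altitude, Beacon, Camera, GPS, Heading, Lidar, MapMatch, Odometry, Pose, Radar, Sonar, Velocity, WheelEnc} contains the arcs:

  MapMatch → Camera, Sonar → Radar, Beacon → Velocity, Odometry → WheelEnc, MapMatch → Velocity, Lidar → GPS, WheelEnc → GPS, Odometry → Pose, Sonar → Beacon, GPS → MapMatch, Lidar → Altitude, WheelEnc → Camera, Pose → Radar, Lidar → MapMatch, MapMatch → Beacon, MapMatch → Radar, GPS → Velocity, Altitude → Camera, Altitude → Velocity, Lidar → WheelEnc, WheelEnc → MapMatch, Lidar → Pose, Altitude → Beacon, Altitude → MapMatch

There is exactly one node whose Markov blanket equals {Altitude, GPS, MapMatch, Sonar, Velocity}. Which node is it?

Beacon

The target node must have every member of {Altitude, GPS, MapMatch, Sonar, Velocity} as a parent, child, or co-parent, and no others.
Parents of Beacon: Altitude, MapMatch, Sonar; children: Velocity; co-parents: Altitude, GPS, MapMatch.
These exactly cover the given set, so the node is Beacon.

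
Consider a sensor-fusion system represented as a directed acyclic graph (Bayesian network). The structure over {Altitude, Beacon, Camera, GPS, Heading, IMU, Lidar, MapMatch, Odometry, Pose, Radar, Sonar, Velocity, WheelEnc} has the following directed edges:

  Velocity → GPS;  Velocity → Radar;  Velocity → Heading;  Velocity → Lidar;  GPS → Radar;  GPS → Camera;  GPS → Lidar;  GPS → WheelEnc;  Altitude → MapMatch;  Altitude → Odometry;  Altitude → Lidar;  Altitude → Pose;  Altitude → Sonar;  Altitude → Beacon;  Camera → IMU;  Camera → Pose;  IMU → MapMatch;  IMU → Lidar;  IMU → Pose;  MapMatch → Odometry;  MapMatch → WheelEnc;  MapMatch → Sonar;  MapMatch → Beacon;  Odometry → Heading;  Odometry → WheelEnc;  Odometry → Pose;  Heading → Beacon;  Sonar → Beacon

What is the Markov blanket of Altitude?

Recall MB(v) = parents ∪ children ∪ spouses, where spouses are the other parents of v's children.
Altitude has no parents.
Children of Altitude: Beacon, Lidar, MapMatch, Odometry, Pose, Sonar.
Parents of each child, excluding Altitude:
  MapMatch's other parent is IMU.
  Odometry also has parent MapMatch.
  Lidar's other parents are GPS, IMU, Velocity.
  Pose also has parents Camera, IMU, Odometry.
  Sonar also has parent MapMatch.
  parents(Beacon) \ {Altitude} = {Heading, MapMatch, Sonar}.
So the Markov blanket of Altitude is {Beacon, Camera, GPS, Heading, IMU, Lidar, MapMatch, Odometry, Pose, Sonar, Velocity}.

{Beacon, Camera, GPS, Heading, IMU, Lidar, MapMatch, Odometry, Pose, Sonar, Velocity}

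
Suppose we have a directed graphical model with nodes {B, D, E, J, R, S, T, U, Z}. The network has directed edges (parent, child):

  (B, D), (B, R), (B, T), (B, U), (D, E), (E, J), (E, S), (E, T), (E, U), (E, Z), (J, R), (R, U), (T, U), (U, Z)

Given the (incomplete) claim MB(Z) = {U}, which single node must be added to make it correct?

E

Parents of Z: E, U.
Children of Z: none.
Z has no children, so there are no co-parents.
MB(Z) = {E, U}.
Comparing with the claimed set, E is missing.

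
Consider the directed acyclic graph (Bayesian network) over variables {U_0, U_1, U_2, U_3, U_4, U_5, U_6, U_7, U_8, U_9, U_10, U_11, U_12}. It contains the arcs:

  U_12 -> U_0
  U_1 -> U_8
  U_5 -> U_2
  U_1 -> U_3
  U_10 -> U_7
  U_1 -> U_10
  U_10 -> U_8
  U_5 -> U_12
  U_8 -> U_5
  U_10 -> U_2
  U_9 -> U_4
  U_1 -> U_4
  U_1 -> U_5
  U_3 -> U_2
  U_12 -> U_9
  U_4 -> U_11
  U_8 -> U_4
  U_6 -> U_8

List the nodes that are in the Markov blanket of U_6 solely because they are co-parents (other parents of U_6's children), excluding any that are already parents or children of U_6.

Children of U_6: U_8.
  U_8: U_1, U_10
Excluding nodes already adjacent to U_6 (U_8), the co-parent-only contribution is {U_1, U_10}.

{U_1, U_10}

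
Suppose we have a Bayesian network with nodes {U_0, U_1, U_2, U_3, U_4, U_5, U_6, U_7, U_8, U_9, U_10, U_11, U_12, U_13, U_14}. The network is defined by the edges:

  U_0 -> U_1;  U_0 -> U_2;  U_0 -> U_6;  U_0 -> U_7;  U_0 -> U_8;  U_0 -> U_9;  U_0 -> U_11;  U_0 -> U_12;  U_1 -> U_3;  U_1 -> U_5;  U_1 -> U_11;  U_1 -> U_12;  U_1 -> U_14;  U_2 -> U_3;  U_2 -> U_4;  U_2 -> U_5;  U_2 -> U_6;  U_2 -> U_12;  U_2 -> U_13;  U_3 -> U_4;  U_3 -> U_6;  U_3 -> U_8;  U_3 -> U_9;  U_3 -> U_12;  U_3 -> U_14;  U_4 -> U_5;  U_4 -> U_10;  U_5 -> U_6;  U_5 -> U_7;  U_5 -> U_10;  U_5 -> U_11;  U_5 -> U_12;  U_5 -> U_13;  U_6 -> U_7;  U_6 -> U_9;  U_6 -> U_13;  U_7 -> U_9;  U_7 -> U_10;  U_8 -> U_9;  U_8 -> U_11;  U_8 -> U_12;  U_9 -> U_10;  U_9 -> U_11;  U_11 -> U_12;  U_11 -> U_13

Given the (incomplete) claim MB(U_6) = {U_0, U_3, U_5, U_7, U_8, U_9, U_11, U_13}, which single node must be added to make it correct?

U_6's parents: U_0, U_2, U_3, U_5.
Ch(U_6) = {U_7, U_9, U_13}.
Other parents of U_6's children:
  U_7: U_0, U_5
  U_9: U_0, U_3, U_7, U_8
  U_13: U_2, U_5, U_11
MB(U_6) = {U_0, U_2, U_3, U_5, U_7, U_8, U_9, U_11, U_13}.
Comparing with the claimed set, U_2 is missing.

U_2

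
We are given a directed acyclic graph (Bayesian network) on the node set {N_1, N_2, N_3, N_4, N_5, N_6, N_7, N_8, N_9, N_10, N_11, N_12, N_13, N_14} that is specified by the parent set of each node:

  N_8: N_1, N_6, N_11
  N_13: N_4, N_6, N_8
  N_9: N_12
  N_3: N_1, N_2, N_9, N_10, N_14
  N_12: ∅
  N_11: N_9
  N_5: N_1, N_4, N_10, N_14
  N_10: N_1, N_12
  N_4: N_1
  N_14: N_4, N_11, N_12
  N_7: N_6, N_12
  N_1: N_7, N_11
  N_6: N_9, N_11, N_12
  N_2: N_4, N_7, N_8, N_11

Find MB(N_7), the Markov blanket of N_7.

Recall MB(v) = parents ∪ children ∪ spouses, where spouses are the other parents of v's children.
Pa(N_7) = {N_6, N_12}.
N_7 has children N_1, N_2.
Parents of each child, excluding N_7:
  N_1 also has parent N_11.
  parents(N_2) \ {N_7} = {N_4, N_8, N_11}.
So the Markov blanket of N_7 is {N_1, N_2, N_4, N_6, N_8, N_11, N_12}.

{N_1, N_2, N_4, N_6, N_8, N_11, N_12}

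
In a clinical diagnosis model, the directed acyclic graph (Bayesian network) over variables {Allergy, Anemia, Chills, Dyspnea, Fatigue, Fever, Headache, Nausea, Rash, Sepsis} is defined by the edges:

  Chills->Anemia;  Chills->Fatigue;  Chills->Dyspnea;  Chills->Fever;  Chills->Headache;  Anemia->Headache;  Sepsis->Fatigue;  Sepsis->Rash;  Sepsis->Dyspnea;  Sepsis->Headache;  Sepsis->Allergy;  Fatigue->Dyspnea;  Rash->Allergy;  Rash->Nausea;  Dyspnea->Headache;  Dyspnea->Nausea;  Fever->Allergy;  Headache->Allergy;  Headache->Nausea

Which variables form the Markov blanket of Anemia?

{Chills, Dyspnea, Headache, Sepsis}

The Markov blanket of a node is its parents, its children, and the other parents of its children.
Anemia's parents: Chills.
Anemia's children: Headache.
Other parents of Anemia's children:
  parents(Headache) \ {Anemia} = {Chills, Dyspnea, Sepsis}.
Taking the union gives {Chills, Dyspnea, Headache, Sepsis}.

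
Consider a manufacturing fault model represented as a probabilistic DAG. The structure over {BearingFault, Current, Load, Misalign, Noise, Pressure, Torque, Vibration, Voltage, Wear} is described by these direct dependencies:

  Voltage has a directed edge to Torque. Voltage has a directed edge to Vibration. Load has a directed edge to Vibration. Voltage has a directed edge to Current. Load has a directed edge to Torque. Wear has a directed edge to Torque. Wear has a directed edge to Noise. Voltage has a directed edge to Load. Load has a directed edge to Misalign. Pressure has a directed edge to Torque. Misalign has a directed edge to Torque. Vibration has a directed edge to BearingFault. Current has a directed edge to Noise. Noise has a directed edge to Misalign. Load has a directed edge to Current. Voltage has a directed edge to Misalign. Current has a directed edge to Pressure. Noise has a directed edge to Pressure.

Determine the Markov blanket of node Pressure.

By definition, MB(Pressure) is built from Pressure's parents, Pressure's children, and the co-parents of Pressure.
Parents of Pressure: Current, Noise.
Ch(Pressure) = {Torque}.
Parents of each child, excluding Pressure:
  Torque's other parents are Load, Misalign, Voltage, Wear.
So the Markov blanket of Pressure is {Current, Load, Misalign, Noise, Torque, Voltage, Wear}.

{Current, Load, Misalign, Noise, Torque, Voltage, Wear}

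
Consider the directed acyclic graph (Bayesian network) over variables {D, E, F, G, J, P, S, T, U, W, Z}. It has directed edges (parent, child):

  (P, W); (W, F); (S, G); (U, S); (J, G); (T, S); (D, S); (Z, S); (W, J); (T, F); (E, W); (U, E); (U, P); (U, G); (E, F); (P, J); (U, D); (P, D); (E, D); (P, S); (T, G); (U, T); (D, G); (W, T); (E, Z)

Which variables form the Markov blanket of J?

By definition, MB(J) is built from J's parents, J's children, and the co-parents of J.
J's parents: P, W.
Ch(J) = {G}.
For each child, the remaining parents (spouses of J):
  G: D, S, T, U
Union: {P, W} ∪ {G} ∪ {D, S, T, U} = {D, G, P, S, T, U, W}.

{D, G, P, S, T, U, W}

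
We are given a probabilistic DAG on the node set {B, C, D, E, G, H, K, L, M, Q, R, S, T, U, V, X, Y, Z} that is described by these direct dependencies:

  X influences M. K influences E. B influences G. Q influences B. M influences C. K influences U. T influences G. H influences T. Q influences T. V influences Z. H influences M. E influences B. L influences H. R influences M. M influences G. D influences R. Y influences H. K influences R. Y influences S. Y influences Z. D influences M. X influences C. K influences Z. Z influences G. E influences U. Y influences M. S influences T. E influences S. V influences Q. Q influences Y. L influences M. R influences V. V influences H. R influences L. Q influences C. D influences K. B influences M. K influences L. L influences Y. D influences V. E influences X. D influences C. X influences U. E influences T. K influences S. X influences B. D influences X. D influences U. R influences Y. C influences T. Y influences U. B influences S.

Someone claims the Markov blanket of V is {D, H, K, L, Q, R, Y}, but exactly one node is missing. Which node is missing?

Z

The Markov blanket of a node is its parents, its children, and the other parents of its children.
V has children H, Q, Z.
V's parents: D, R.
Co-parents of V (other parents of its children):
  Q: —
  H: L, Y
  Z: K, Y
MB(V) = {D, H, K, L, Q, R, Y, Z}.
Comparing with the claimed set, Z is missing.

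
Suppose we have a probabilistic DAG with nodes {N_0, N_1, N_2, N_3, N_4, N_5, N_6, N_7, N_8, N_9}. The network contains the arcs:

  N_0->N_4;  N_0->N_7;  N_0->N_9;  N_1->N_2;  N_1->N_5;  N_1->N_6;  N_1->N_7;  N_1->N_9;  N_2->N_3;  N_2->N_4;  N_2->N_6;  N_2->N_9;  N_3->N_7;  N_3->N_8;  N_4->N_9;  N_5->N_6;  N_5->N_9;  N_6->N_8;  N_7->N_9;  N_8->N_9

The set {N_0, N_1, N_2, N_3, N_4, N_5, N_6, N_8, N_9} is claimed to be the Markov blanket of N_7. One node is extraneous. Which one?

N_6

Ch(N_7) = {N_9}.
N_7 has parents N_0, N_1, N_3.
Co-parents of N_7 (other parents of its children):
  N_9 also has parents N_0, N_1, N_2, N_4, N_5, N_8.
MB(N_7) = {N_0, N_1, N_2, N_3, N_4, N_5, N_8, N_9}.
N_6 is neither a parent, child, nor co-parent of N_7, so it does not belong.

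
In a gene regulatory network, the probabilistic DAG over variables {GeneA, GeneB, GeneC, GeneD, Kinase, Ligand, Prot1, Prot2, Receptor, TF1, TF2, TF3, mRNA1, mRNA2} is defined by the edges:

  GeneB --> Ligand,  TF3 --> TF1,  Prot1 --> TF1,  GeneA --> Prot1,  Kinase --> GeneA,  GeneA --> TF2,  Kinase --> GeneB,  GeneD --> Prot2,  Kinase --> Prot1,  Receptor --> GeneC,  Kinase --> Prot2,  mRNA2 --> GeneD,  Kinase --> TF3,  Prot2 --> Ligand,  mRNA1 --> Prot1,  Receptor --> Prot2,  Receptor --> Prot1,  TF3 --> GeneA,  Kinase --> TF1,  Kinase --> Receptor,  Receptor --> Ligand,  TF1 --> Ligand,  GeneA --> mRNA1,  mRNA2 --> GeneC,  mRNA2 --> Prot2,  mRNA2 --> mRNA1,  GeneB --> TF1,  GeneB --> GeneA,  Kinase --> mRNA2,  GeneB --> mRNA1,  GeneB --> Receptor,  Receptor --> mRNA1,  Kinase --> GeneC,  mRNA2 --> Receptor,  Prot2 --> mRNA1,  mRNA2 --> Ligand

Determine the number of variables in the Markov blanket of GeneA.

Pa(GeneA) = {GeneB, Kinase, TF3}.
Ch(GeneA) = {Prot1, TF2, mRNA1}.
For each child, the remaining parents (spouses of GeneA):
  mRNA1's other parents are GeneB, Prot2, Receptor, mRNA2.
  Prot1's other parents are Kinase, Receptor, mRNA1.
  TF2 has no other parent.
MB(GeneA) = {GeneB, Kinase, Prot1, Prot2, Receptor, TF2, TF3, mRNA1, mRNA2}, which has 9 nodes.

9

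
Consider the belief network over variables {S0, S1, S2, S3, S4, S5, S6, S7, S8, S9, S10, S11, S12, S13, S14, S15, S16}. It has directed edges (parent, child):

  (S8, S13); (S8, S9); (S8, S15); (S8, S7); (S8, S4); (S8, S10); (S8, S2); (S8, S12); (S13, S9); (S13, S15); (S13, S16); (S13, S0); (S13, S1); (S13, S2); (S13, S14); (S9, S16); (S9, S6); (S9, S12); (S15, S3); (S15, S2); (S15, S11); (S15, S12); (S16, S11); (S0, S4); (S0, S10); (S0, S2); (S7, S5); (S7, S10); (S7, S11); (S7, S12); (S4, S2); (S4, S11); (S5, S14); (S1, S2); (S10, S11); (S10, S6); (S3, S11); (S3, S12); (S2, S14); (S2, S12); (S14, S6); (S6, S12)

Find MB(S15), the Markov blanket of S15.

S15's parents: S8, S13.
Ch(S15) = {S2, S3, S11, S12}.
Other parents of S15's children:
  S3: —
  S2: S0, S1, S4, S8, S13
  S11: S3, S4, S7, S10, S16
  S12: S2, S3, S6, S7, S8, S9
So the Markov blanket of S15 is {S0, S1, S2, S3, S4, S6, S7, S8, S9, S10, S11, S12, S13, S16}.

{S0, S1, S2, S3, S4, S6, S7, S8, S9, S10, S11, S12, S13, S16}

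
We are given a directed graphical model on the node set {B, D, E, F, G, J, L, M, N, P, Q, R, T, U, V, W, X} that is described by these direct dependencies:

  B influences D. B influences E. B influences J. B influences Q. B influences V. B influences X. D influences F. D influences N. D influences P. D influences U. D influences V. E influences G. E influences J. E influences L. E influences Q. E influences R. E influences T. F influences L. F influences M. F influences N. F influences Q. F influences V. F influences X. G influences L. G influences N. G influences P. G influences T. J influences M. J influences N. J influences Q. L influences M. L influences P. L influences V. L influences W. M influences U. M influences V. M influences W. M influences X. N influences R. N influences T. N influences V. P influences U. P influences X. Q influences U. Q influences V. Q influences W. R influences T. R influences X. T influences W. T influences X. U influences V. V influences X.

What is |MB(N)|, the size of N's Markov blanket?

13

A node's Markov blanket = Pa ∪ Ch ∪ (parents of Ch other than the node itself).
N's parents: D, F, G, J.
Ch(N) = {R, T, V}.
Co-parents of N (other parents of its children):
  R: E
  T: E, G, R
  V: B, D, F, L, M, Q, U
MB(N) = {B, D, E, F, G, J, L, M, Q, R, T, U, V}, which has 13 nodes.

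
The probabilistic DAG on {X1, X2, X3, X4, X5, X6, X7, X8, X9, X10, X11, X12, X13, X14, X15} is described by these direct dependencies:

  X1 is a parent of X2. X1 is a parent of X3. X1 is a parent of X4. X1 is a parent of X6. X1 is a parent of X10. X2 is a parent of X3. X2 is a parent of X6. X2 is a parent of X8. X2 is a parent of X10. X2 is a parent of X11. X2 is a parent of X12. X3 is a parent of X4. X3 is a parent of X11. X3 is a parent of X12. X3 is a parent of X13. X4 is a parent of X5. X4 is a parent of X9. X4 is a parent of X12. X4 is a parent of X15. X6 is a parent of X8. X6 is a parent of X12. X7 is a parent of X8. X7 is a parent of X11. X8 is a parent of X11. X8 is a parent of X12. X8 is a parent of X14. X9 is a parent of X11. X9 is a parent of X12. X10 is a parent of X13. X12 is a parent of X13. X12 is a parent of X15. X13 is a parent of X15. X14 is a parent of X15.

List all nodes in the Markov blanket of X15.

{X4, X12, X13, X14}

The Markov blanket of a node is its parents, its children, and the other parents of its children.
X15's parents: X4, X12, X13, X14.
X15's children: none.
X15 has no children, so there are no co-parents.
So the Markov blanket of X15 is {X4, X12, X13, X14}.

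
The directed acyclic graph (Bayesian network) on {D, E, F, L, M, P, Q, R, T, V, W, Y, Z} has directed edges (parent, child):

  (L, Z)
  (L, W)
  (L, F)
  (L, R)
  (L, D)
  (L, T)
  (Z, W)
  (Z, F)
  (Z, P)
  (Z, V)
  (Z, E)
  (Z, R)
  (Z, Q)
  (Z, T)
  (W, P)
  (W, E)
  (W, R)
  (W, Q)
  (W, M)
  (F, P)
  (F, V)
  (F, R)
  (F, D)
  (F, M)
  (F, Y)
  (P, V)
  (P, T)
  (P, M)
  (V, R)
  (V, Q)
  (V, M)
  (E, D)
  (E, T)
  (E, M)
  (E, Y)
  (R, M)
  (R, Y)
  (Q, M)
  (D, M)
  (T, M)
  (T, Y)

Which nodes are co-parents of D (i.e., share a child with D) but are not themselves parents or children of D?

{P, Q, R, T, V, W}

Children of D: M.
  M also has parents E, F, P, Q, R, T, V, W.
Excluding nodes already adjacent to D (E, F, L, M), the co-parent-only contribution is {P, Q, R, T, V, W}.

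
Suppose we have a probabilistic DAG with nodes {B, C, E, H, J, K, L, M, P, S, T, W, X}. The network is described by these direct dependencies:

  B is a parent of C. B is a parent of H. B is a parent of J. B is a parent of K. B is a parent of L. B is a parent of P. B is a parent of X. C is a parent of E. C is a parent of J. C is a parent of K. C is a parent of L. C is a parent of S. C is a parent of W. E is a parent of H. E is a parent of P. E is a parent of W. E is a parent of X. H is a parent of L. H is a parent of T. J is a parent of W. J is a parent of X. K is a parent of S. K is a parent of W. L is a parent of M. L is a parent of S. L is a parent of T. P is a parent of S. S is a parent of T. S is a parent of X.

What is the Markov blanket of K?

{B, C, E, J, L, P, S, W}

The Markov blanket of a node is its parents, its children, and the other parents of its children.
K's parents: B, C.
Children of K: S, W.
Other parents of K's children:
  parents(S) \ {K} = {C, L, P}.
  W also has parents C, E, J.
So the Markov blanket of K is {B, C, E, J, L, P, S, W}.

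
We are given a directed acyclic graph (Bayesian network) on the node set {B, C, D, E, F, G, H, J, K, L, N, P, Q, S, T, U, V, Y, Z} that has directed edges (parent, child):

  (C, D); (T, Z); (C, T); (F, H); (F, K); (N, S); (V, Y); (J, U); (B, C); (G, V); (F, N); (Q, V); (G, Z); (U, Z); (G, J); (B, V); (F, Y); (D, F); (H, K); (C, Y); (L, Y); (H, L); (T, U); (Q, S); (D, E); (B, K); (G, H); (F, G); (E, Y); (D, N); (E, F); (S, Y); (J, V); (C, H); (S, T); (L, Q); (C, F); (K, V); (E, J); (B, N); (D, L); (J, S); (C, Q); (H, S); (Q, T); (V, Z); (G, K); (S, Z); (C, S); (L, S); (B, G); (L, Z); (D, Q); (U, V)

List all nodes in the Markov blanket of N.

Pa(N) = {B, D, F}.
N's children: S.
Parents of each child, excluding N:
  S also has parents C, H, J, L, Q.
Union: {B, D, F} ∪ {S} ∪ {C, H, J, L, Q} = {B, C, D, F, H, J, L, Q, S}.

{B, C, D, F, H, J, L, Q, S}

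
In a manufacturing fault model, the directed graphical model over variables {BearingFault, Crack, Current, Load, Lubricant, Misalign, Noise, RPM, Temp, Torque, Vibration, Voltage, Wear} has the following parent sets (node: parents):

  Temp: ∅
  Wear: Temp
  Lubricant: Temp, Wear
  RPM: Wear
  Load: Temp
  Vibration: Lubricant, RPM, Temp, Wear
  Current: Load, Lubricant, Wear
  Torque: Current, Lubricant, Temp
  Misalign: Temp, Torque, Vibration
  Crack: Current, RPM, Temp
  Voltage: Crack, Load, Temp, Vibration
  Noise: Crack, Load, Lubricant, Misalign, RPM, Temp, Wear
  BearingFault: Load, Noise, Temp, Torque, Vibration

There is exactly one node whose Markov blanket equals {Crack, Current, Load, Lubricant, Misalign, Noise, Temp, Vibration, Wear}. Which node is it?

RPM

The target node must have every member of {Crack, Current, Load, Lubricant, Misalign, Noise, Temp, Vibration, Wear} as a parent, child, or co-parent, and no others.
Parents of RPM: Wear; children: Crack, Noise, Vibration; co-parents: Crack, Current, Load, Lubricant, Misalign, Temp, Wear.
These exactly cover the given set, so the node is RPM.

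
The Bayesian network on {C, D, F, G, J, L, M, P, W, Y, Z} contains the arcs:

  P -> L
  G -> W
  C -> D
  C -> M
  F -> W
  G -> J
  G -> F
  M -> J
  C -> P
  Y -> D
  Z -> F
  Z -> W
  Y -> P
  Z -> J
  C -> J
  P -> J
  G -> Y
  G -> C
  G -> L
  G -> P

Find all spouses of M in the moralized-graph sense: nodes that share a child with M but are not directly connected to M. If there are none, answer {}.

{G, P, Z}

Children of M: J.
  J: C, G, P, Z
Excluding nodes already adjacent to M (C, J), the co-parent-only contribution is {G, P, Z}.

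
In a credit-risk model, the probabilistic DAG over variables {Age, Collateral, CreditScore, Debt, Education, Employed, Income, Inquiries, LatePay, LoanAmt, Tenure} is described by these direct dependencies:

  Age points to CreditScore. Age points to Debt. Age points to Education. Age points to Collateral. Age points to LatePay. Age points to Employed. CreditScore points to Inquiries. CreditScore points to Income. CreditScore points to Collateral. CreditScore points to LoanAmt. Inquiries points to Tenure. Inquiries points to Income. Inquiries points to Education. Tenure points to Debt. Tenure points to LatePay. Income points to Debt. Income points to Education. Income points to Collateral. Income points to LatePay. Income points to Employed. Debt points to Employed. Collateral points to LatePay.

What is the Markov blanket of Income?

Pa(Income) = {CreditScore, Inquiries}.
Income's children: Collateral, Debt, Education, Employed, LatePay.
For each child, the remaining parents (spouses of Income):
  Debt: Age, Tenure
  Education: Age, Inquiries
  Collateral: Age, CreditScore
  LatePay: Age, Collateral, Tenure
  Employed: Age, Debt
Union: {CreditScore, Inquiries} ∪ {Collateral, Debt, Education, Employed, LatePay} ∪ {Age, Collateral, CreditScore, Debt, Inquiries, Tenure} = {Age, Collateral, CreditScore, Debt, Education, Employed, Inquiries, LatePay, Tenure}.

{Age, Collateral, CreditScore, Debt, Education, Employed, Inquiries, LatePay, Tenure}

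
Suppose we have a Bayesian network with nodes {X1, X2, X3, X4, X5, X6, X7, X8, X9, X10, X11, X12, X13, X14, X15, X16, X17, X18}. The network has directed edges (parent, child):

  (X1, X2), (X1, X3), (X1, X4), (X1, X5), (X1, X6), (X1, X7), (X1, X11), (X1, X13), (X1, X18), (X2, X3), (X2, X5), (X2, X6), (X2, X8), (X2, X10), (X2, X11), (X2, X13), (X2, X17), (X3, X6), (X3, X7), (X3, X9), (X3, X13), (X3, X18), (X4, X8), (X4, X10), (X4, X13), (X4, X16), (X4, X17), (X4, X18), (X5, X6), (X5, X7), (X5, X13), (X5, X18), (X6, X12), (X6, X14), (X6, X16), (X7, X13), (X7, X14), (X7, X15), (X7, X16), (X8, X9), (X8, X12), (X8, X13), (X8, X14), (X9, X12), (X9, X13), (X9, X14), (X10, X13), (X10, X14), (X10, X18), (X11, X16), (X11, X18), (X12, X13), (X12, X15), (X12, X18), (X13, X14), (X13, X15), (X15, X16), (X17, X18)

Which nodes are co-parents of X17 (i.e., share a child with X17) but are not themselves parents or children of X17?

{X1, X3, X5, X10, X11, X12}

Children of X17: X18.
  X18's other parents are X1, X3, X4, X5, X10, X11, X12.
Excluding nodes already adjacent to X17 (X2, X4, X18), the co-parent-only contribution is {X1, X3, X5, X10, X11, X12}.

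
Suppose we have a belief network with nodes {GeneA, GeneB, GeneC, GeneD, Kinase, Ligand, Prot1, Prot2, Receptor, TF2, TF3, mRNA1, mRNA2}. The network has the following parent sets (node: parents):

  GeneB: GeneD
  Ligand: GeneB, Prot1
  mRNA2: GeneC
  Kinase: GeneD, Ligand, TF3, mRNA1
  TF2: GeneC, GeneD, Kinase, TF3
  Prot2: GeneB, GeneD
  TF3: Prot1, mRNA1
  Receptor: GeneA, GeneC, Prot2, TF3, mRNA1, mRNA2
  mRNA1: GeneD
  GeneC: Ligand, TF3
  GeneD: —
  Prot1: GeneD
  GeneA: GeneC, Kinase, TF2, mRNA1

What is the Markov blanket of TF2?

Pa(TF2) = {GeneC, GeneD, Kinase, TF3}.
TF2's children: GeneA.
Parents of each child, excluding TF2:
  GeneA: GeneC, Kinase, mRNA1
MB(TF2) = {GeneA, GeneC, GeneD, Kinase, TF3, mRNA1}.

{GeneA, GeneC, GeneD, Kinase, TF3, mRNA1}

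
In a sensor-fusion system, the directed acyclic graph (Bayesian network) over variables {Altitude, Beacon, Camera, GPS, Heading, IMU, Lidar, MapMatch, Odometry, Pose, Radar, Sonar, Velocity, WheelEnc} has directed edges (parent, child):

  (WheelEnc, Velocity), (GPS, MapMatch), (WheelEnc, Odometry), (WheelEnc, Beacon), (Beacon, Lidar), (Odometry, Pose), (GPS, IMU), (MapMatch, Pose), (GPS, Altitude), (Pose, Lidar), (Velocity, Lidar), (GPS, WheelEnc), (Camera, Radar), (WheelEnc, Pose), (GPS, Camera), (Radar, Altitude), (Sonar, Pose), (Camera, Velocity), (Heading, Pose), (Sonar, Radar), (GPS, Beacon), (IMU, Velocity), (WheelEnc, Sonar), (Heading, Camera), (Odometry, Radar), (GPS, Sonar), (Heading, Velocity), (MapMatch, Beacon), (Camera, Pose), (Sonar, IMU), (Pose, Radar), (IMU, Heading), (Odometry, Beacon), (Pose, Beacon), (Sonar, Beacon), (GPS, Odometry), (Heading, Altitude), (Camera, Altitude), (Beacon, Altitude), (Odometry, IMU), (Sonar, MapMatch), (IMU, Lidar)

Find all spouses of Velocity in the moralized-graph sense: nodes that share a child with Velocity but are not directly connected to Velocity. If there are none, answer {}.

{Beacon, Pose}

Children of Velocity: Lidar.
  Lidar's other parents are Beacon, IMU, Pose.
Excluding nodes already adjacent to Velocity (Camera, Heading, IMU, Lidar, WheelEnc), the co-parent-only contribution is {Beacon, Pose}.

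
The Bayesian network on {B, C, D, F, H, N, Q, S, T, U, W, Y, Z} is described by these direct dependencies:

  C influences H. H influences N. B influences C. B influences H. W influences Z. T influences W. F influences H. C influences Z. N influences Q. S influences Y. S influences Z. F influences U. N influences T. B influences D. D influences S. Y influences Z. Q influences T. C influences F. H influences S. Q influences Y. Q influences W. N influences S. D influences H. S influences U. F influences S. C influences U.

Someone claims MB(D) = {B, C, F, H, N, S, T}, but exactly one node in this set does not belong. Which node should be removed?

T

Ch(D) = {H, S}.
D's parents: B.
For each child, the remaining parents (spouses of D):
  H: B, C, F
  S: F, H, N
MB(D) = {B, C, F, H, N, S}.
T is neither a parent, child, nor co-parent of D, so it does not belong.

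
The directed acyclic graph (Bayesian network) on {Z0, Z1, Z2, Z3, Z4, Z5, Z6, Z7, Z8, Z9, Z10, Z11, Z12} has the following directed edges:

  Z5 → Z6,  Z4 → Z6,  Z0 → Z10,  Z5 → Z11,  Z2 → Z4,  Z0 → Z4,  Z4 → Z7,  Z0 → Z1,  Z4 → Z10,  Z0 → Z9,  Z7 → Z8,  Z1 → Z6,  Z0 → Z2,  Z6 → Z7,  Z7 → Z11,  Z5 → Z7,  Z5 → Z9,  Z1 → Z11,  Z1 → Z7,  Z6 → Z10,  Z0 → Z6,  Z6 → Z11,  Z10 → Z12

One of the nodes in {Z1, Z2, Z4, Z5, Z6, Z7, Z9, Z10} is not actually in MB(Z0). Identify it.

Z7

A node's Markov blanket = Pa ∪ Ch ∪ (parents of Ch other than the node itself).
Ch(Z0) = {Z1, Z2, Z4, Z6, Z9, Z10}.
Parents of Z0: none.
For each child, the remaining parents (spouses of Z0):
  Z1: no additional parents.
  Z2 has no other parent.
  Z4 also has parent Z2.
  Z6 also has parents Z1, Z4, Z5.
  parents(Z9) \ {Z0} = {Z5}.
  Z10 also has parents Z4, Z6.
MB(Z0) = {Z1, Z2, Z4, Z5, Z6, Z9, Z10}.
Z7 is neither a parent, child, nor co-parent of Z0, so it does not belong.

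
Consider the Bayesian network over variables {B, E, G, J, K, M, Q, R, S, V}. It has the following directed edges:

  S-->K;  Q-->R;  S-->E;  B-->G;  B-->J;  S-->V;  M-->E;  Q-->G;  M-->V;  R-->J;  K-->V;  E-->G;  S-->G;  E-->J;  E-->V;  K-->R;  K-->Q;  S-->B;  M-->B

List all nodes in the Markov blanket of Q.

A node's Markov blanket = Pa ∪ Ch ∪ (parents of Ch other than the node itself).
Q has children G, R.
Pa(Q) = {K}.
For each child, the remaining parents (spouses of Q):
  G also has parents B, E, S.
  parents(R) \ {Q} = {K}.
So the Markov blanket of Q is {B, E, G, K, R, S}.

{B, E, G, K, R, S}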